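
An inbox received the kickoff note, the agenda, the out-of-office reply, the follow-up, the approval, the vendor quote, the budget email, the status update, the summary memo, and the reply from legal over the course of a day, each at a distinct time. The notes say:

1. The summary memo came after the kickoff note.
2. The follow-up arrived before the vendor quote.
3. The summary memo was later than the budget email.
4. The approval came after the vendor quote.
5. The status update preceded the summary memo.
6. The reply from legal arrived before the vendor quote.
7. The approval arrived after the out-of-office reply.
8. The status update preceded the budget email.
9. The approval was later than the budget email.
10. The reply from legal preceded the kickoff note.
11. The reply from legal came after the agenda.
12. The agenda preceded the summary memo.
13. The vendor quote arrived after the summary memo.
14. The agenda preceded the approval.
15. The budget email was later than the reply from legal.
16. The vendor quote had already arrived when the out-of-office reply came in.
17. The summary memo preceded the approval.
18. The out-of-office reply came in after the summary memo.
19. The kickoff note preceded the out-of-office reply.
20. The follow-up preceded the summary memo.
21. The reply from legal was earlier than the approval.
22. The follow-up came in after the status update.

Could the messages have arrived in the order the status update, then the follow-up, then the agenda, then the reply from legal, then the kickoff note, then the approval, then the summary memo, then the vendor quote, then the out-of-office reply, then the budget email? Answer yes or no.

no

The constraints require the vendor quote before the approval, but in the proposed sequence the approval appears ahead of the vendor quote. That one violation is enough.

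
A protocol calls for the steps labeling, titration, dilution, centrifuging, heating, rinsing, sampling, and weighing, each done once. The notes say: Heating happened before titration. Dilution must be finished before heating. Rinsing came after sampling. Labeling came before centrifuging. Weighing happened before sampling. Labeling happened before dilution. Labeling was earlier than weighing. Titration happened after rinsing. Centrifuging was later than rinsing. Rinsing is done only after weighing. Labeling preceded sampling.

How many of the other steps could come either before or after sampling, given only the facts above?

2

Forced before sampling: labeling and weighing; forced after sampling: centrifuging, rinsing, and titration.
That leaves dilution and heating with no forced order relative to sampling — 2.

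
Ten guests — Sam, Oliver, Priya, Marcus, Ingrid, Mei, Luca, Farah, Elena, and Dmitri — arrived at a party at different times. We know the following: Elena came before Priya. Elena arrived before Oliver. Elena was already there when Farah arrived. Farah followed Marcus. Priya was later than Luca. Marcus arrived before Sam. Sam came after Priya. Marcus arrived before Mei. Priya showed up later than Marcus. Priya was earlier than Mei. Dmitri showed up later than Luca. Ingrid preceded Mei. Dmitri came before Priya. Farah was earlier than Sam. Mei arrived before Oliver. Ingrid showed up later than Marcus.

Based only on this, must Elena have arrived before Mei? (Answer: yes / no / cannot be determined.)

yes

Chain the constraints: Elena → Priya → Mei. Each link is directly stated, so Elena comes before Mei.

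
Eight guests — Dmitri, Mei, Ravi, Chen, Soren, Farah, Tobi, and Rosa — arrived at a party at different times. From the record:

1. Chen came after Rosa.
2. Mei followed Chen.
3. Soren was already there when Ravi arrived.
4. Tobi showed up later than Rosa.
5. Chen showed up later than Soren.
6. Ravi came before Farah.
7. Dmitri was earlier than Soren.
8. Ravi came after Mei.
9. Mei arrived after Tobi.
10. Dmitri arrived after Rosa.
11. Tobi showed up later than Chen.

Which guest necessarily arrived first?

Rosa has a chain of constraints placing them before every other guest, so Rosa must be first.

Rosa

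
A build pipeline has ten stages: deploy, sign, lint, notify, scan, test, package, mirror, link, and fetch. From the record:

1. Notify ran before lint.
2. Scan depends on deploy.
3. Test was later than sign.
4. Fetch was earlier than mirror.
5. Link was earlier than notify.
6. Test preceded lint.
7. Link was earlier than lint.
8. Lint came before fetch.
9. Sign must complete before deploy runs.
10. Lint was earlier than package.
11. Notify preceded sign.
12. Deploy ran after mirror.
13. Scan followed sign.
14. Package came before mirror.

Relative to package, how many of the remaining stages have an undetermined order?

Forced before package: link, lint, notify, sign, and test; forced after package: deploy, mirror, and scan.
That leaves fetch with no forced order relative to package — 1.

1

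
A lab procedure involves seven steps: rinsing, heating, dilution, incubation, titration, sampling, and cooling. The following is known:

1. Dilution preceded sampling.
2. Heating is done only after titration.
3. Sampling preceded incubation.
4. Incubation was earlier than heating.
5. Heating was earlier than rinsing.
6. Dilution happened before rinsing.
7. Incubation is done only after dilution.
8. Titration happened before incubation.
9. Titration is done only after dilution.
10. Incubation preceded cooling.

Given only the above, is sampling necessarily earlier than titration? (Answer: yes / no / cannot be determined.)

No chain of stated constraints runs from sampling to titration, and none runs from titration to sampling either.
So the relative order of sampling and titration is not fixed by the given facts.

cannot be determined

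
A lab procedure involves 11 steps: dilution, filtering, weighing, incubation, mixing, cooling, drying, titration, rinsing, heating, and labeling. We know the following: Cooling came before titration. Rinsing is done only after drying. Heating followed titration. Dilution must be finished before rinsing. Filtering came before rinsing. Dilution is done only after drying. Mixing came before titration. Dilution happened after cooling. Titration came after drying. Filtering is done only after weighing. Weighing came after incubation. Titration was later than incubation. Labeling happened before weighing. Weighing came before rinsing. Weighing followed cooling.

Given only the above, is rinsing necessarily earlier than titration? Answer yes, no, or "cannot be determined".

cannot be determined

No chain of stated constraints runs from rinsing to titration, and none runs from titration to rinsing either.
So the relative order of rinsing and titration is not fixed by the given facts.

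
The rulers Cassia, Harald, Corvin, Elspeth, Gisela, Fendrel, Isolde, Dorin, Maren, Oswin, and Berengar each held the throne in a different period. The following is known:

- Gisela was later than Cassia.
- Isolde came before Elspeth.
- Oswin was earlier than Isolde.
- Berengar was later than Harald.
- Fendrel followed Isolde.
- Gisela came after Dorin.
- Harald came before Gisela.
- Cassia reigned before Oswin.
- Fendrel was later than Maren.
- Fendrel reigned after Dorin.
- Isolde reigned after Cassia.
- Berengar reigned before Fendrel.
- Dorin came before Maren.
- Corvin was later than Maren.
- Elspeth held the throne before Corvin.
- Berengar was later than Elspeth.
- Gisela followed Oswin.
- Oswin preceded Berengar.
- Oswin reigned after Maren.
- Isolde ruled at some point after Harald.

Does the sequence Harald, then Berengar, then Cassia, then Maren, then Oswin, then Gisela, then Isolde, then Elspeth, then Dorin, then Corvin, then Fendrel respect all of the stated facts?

The constraints require Elspeth before Berengar, but in the proposed sequence Berengar appears ahead of Elspeth. That one violation is enough.

no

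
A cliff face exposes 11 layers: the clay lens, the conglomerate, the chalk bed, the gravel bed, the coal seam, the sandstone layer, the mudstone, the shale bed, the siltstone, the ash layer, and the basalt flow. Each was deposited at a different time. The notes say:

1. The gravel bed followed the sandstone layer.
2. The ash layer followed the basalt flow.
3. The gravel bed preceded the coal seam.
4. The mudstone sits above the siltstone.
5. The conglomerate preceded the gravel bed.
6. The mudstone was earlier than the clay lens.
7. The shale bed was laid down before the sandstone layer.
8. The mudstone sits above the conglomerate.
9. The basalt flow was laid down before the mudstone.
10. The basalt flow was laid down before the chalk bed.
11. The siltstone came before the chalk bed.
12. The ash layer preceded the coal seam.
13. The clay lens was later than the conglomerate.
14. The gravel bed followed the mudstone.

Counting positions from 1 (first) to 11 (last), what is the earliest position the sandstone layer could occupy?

The shale bed must come before the sandstone layer — 1 forced predecessor.
Nothing else is forced ahead of the sandstone layer, so its earliest slot is position 1 + 1 = 2.

2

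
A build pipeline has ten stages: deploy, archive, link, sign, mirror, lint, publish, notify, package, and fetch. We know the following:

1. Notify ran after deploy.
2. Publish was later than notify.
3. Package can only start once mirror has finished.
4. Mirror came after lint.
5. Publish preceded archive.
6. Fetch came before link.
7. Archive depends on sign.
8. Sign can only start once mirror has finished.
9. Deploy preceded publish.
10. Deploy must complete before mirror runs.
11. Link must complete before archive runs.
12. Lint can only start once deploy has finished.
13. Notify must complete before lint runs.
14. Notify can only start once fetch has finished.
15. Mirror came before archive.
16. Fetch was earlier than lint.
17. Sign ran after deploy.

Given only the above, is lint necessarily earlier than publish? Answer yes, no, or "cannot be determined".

cannot be determined

No chain of stated constraints runs from lint to publish, and none runs from publish to lint either.
So the relative order of lint and publish is not fixed by the given facts.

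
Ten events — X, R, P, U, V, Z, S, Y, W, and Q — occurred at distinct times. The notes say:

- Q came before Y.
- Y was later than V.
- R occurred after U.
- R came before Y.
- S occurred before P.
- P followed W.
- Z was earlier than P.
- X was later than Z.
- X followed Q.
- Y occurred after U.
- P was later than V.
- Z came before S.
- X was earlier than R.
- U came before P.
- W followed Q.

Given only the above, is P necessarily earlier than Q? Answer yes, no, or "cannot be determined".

no

Tracing the constraints gives Q → W → P, so Q must come before P.
That means P cannot be before Q.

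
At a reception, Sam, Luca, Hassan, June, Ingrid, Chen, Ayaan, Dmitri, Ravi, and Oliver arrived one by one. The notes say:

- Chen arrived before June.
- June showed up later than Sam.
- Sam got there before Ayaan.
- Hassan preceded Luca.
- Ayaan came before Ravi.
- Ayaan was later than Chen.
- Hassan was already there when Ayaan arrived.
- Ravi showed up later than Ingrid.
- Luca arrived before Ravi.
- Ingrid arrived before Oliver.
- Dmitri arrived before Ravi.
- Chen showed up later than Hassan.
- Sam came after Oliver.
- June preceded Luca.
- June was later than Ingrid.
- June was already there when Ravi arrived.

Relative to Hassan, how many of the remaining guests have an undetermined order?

Forced after Hassan: Ayaan, Chen, June, Luca, and Ravi.
That leaves Dmitri, Ingrid, Oliver, and Sam with no forced order relative to Hassan — 4.

4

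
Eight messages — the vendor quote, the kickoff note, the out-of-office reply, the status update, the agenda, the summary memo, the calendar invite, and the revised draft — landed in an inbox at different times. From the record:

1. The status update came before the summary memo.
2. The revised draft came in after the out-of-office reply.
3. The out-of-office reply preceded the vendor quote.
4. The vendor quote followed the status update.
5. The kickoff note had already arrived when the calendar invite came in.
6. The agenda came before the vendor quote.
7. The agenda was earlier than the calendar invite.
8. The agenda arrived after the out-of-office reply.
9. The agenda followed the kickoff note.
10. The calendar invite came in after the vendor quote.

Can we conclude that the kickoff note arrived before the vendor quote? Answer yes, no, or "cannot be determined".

yes

Chain the constraints: the kickoff note → the agenda → the vendor quote. Each link is directly stated, so the kickoff note comes before the vendor quote.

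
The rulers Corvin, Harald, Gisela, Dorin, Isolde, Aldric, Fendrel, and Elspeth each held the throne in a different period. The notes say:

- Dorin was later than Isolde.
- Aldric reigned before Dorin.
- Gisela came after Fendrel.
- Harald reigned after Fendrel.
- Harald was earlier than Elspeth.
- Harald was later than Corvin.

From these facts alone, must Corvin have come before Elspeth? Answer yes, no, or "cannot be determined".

Chain the constraints: Corvin → Harald → Elspeth. Each link is directly stated, so Corvin comes before Elspeth.

yes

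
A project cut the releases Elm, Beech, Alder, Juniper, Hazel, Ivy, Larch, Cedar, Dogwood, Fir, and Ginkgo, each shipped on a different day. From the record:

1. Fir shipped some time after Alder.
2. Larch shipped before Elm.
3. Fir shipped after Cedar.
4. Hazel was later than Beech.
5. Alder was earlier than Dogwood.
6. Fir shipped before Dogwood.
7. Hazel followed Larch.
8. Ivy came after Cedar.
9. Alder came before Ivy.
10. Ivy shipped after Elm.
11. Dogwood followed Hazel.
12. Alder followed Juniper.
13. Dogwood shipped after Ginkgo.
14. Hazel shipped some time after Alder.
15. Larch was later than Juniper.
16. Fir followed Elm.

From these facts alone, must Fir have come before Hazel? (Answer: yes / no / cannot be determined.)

No chain of stated constraints runs from Fir to Hazel, and none runs from Hazel to Fir either.
So the relative order of Fir and Hazel is not fixed by the given facts.

cannot be determined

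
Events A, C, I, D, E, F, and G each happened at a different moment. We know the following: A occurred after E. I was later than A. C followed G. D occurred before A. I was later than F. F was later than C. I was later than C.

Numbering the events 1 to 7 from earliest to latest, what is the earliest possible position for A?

D and E must both come before A — 2 forced predecessors.
Nothing else is forced ahead of A, so its earliest slot is position 2 + 1 = 3.

3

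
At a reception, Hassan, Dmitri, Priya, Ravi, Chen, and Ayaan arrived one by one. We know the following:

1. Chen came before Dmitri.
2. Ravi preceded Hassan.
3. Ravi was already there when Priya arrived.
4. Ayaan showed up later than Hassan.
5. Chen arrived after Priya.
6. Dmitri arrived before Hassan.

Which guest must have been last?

Every other guest has a chain of constraints placing them before Ayaan, so Ayaan is last.

Ayaan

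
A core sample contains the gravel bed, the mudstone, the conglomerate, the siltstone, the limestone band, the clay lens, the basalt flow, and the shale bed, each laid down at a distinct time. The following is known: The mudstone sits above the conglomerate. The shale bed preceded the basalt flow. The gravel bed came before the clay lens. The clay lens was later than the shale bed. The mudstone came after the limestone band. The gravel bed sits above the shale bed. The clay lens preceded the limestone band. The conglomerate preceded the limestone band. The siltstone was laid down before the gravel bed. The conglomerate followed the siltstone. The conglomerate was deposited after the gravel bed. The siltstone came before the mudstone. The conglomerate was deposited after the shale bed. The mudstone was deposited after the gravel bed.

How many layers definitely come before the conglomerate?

Directly stated before the conglomerate: the gravel bed, the shale bed, and the siltstone.
No chain forces the mudstone (or any of the others) ahead of the conglomerate.
That's the gravel bed, the shale bed, and the siltstone — 3 in all.

3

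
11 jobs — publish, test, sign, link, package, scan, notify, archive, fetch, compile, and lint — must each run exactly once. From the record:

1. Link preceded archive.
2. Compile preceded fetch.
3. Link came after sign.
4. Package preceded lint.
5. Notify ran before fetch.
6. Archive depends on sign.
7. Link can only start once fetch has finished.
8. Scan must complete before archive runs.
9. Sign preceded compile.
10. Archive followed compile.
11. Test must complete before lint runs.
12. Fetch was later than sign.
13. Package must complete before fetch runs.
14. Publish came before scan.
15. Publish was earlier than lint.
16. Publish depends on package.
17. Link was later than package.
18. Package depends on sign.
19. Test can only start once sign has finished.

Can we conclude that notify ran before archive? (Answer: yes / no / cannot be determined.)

Chain the constraints: notify → fetch → link → archive. Each link is directly stated, so notify comes before archive.

yes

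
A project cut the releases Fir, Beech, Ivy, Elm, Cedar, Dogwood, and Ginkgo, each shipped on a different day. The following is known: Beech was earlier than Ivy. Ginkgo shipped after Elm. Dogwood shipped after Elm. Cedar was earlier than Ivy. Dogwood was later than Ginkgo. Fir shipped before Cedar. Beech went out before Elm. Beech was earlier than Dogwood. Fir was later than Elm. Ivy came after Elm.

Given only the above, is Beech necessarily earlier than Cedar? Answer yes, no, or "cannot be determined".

Chain the constraints: Beech → Elm → Fir → Cedar. Each link is directly stated, so Beech comes before Cedar.

yes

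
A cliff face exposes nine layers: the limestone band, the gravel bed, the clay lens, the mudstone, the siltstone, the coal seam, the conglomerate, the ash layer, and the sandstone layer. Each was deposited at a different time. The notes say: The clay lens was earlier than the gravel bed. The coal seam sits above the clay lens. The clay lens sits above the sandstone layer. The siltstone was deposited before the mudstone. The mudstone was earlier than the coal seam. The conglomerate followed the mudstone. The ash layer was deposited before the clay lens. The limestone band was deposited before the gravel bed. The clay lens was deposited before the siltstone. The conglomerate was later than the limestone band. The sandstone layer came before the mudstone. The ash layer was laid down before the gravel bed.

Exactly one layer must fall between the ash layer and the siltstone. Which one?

Tracing the constraints gives the ash layer → the clay lens → the siltstone, so the clay lens sits after the ash layer and before the siltstone.
No other layer is forced both after the ash layer and before the siltstone.

the clay lens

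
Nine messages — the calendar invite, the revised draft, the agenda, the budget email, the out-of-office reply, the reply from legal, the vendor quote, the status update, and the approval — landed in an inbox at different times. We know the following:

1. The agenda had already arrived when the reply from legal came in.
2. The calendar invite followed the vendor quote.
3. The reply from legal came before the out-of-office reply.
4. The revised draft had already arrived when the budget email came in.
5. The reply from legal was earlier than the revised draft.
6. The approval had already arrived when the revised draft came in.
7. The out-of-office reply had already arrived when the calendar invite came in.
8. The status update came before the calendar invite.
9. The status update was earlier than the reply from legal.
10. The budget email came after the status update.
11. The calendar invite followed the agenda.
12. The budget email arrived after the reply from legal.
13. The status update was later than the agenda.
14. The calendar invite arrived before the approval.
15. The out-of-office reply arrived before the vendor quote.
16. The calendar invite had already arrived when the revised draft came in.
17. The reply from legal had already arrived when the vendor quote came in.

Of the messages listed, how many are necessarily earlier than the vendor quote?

Directly stated before the vendor quote: the out-of-office reply and the reply from legal.
The agenda reaches the vendor quote via the agenda → the reply from legal → the vendor quote.
The status update reaches the vendor quote via the status update → the reply from legal → the vendor quote.
That's the agenda, the out-of-office reply, the reply from legal, and the status update — 4 in all.

4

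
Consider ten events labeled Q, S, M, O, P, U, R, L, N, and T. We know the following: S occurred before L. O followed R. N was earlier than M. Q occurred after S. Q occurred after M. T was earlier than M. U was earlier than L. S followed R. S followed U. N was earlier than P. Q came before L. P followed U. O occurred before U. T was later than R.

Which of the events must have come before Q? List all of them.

M, N, O, R, S, T, U

Directly stated before Q: M and S.
N reaches Q via N → M → Q.
O reaches Q via O → U → S → Q.
R reaches Q via R → S → Q.
Likewise T and U each reach Q by chaining the stated constraints.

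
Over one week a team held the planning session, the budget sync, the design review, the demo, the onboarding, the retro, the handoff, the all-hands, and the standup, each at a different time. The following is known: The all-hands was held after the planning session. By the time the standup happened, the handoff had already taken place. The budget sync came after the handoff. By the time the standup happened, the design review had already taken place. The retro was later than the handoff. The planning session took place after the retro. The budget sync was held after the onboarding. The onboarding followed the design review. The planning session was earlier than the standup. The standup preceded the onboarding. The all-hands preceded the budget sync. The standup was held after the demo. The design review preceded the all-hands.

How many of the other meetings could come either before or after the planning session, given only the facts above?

Forced before the planning session: the handoff and the retro; forced after the planning session: the all-hands, the budget sync, the onboarding, and the standup.
That leaves the demo and the design review with no forced order relative to the planning session — 2.

2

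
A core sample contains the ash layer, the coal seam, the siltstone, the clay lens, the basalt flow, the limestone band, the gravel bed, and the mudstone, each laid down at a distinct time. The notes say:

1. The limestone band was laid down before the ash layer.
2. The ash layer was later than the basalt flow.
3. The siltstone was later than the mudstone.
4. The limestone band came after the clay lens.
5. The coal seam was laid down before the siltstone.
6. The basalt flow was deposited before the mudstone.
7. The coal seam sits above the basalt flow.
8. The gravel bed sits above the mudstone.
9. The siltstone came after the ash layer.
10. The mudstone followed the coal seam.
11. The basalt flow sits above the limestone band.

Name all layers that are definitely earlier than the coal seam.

the basalt flow, the clay lens, the limestone band

Directly stated before the coal seam: the basalt flow.
The clay lens reaches the coal seam via the clay lens → the limestone band → the basalt flow → the coal seam.
The limestone band reaches the coal seam via the limestone band → the basalt flow → the coal seam.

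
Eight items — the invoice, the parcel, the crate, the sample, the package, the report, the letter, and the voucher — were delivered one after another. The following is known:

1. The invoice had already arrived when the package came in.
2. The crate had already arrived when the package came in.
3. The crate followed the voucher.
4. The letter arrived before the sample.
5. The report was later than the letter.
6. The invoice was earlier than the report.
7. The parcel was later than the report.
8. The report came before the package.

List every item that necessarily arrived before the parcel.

Directly stated before the parcel: the report.
The invoice reaches the parcel via the invoice → the report → the parcel.
The letter reaches the parcel via the letter → the report → the parcel.
No chain forces the sample (or any of the others) ahead of the parcel.

the invoice, the letter, the report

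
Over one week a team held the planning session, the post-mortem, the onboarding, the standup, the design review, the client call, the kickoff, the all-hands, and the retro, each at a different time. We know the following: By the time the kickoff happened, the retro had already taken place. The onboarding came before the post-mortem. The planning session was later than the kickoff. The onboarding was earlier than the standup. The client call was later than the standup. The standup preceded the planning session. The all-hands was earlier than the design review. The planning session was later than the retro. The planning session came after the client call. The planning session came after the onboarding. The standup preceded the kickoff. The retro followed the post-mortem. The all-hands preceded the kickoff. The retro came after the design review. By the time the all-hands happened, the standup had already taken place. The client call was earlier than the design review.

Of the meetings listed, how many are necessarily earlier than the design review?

4

Directly stated before the design review: the all-hands and the client call.
The onboarding reaches the design review via the onboarding → the standup → the all-hands → the design review.
The standup reaches the design review via the standup → the all-hands → the design review.
No chain forces the post-mortem (or any of the others) ahead of the design review.
That's the all-hands, the client call, the onboarding, and the standup — 4 in all.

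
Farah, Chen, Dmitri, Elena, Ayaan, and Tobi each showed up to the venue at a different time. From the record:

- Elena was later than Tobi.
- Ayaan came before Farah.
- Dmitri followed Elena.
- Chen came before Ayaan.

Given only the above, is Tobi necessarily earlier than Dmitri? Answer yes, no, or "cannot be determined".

Chain the constraints: Tobi → Elena → Dmitri. Each link is directly stated, so Tobi comes before Dmitri.

yes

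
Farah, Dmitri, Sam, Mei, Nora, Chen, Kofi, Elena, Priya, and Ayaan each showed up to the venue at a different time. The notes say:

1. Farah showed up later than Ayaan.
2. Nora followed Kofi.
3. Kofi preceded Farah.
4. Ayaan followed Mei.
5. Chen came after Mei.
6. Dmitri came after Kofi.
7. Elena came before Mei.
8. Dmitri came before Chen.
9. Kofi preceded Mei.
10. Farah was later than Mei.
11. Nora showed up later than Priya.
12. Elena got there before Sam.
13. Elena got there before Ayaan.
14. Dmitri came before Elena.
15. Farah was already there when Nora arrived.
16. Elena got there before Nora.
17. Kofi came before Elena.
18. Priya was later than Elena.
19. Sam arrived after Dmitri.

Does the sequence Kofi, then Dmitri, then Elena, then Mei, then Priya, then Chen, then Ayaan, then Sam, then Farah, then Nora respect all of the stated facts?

Check each stated constraint against the proposed order — e.g. Kofi is ahead of Farah; Kofi is ahead of Nora. Every pair is in the required order; nothing is violated.

yes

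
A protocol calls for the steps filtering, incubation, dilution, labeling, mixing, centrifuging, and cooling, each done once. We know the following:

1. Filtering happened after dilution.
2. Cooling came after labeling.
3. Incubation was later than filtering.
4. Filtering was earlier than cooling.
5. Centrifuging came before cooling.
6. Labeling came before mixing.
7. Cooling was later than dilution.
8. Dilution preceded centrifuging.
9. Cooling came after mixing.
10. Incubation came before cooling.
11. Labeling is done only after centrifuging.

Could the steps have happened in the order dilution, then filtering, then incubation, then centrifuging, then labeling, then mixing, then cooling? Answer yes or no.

Check each stated constraint against the proposed order — e.g. filtering is ahead of cooling; dilution is ahead of cooling. Every pair is in the required order; nothing is violated.

yes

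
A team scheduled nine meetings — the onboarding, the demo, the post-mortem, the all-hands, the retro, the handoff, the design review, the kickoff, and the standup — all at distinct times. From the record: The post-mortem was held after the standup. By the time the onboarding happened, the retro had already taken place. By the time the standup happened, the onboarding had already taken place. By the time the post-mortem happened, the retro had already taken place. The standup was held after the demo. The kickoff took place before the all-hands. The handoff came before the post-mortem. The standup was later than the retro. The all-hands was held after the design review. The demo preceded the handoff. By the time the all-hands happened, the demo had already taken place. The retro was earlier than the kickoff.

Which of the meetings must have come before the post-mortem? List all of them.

the demo, the handoff, the onboarding, the retro, the standup

Directly stated before the post-mortem: the handoff, the retro, and the standup.
The demo reaches the post-mortem via the demo → the standup → the post-mortem.
The onboarding reaches the post-mortem via the onboarding → the standup → the post-mortem.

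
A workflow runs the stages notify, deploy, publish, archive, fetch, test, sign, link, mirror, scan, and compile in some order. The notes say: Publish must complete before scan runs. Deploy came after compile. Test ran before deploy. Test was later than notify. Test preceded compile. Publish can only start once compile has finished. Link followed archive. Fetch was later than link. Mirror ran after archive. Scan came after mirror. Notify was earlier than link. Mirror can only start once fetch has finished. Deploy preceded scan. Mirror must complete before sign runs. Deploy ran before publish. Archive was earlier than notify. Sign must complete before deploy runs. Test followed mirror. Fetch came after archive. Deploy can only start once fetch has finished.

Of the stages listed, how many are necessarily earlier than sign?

5

Directly stated before sign: mirror.
Archive reaches sign via archive → mirror → sign.
Fetch reaches sign via fetch → mirror → sign.
Link reaches sign via link → fetch → mirror → sign.
Likewise notify reaches sign by chaining the stated constraints.
No chain forces publish (or any of the others) ahead of sign.
That's archive, fetch, link, mirror, and notify — 5 in all.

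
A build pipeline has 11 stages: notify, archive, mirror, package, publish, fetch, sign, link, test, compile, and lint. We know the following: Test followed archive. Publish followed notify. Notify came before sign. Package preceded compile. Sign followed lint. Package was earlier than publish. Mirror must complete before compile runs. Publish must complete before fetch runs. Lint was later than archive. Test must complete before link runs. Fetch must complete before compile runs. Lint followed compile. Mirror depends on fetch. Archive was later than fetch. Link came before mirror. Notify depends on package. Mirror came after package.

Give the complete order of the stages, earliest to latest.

package, notify, publish, fetch, archive, test, link, mirror, compile, lint, sign

The constraints fix every adjacent pair, so only one ordering works:
package → notify → publish → fetch → archive → test → link → mirror → compile → lint → sign.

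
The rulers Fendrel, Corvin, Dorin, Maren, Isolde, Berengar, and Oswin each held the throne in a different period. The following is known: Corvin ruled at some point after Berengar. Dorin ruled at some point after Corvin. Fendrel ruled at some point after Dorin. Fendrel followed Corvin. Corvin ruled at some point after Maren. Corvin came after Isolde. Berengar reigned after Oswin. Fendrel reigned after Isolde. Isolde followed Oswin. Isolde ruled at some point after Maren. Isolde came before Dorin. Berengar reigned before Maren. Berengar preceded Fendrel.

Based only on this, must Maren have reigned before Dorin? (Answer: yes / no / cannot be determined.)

yes

Chain the constraints: Maren → Corvin → Dorin. Each link is directly stated, so Maren comes before Dorin.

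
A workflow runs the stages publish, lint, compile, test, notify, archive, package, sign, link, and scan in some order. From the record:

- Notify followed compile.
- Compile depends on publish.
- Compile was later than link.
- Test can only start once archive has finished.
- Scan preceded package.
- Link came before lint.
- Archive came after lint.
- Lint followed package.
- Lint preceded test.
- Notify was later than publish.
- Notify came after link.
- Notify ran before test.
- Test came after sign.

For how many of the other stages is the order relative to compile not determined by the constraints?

5

Forced before compile: link and publish; forced after compile: notify and test.
That leaves archive, lint, package, scan, and sign with no forced order relative to compile — 5.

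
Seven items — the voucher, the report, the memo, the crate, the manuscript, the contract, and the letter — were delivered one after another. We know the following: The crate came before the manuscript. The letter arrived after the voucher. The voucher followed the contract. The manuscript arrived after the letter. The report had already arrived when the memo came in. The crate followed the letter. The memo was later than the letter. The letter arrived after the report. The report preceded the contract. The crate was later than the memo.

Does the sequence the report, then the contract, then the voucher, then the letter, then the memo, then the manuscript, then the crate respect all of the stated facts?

The constraints require the crate before the manuscript, but in the proposed sequence the manuscript appears ahead of the crate. That one violation is enough.

no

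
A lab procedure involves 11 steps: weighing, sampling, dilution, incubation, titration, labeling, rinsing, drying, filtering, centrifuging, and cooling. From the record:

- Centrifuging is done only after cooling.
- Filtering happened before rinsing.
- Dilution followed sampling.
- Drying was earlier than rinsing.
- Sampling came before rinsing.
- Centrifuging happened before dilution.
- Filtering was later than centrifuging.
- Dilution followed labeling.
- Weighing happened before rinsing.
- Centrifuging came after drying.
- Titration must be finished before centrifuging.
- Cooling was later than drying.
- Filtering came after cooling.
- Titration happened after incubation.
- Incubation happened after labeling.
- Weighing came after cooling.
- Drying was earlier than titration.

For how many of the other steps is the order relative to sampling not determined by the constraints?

8

Forced after sampling: dilution and rinsing.
That leaves centrifuging, cooling, drying, filtering, incubation, labeling, titration, and weighing with no forced order relative to sampling — 8.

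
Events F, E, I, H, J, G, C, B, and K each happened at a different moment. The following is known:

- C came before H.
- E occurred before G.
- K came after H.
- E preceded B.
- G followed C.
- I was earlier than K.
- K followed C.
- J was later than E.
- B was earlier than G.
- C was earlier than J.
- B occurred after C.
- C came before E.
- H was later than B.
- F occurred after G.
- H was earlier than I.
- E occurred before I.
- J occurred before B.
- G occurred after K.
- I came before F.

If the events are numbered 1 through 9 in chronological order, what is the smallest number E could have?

2

C must come before E — 1 forced predecessor.
Nothing else is forced ahead of E, so its earliest slot is position 1 + 1 = 2.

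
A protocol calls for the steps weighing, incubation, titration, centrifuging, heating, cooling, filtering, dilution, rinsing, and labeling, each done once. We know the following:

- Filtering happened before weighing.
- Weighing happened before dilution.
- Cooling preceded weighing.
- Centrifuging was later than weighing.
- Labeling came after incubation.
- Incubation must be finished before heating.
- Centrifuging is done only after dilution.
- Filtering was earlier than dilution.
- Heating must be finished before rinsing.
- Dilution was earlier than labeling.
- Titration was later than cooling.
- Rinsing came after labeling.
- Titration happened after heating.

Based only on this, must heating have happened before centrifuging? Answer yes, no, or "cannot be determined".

No chain of stated constraints runs from heating to centrifuging, and none runs from centrifuging to heating either.
So the relative order of heating and centrifuging is not fixed by the given facts.

cannot be determined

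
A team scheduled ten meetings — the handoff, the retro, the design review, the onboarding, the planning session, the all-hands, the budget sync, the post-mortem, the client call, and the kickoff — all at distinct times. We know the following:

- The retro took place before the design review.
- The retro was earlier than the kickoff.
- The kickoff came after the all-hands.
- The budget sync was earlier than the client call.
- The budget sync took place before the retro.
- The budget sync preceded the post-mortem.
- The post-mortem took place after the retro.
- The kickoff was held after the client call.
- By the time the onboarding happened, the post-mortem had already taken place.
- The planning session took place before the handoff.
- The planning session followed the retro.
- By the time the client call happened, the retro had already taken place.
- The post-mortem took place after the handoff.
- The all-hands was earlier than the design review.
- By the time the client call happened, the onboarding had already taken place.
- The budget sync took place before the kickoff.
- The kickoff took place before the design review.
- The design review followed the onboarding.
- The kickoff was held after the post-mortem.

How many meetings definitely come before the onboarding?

Directly stated before the onboarding: the post-mortem.
The budget sync reaches the onboarding via the budget sync → the post-mortem → the onboarding.
The handoff reaches the onboarding via the handoff → the post-mortem → the onboarding.
The planning session reaches the onboarding via the planning session → the handoff → the post-mortem → the onboarding.
Likewise the retro reaches the onboarding by chaining the stated constraints.
That's the budget sync, the handoff, the planning session, the post-mortem, and the retro — 5 in all.

5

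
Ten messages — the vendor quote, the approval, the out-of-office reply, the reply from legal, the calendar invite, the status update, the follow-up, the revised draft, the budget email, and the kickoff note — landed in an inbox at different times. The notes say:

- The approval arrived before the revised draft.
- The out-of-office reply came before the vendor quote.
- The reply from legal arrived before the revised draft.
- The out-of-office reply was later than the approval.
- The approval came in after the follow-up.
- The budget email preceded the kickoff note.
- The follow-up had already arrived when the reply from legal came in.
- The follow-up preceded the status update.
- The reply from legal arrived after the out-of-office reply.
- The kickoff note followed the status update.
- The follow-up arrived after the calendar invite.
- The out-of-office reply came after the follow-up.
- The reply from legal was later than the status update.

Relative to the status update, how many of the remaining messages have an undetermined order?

4

Forced before the status update: the calendar invite and the follow-up; forced after the status update: the kickoff note, the reply from legal, and the revised draft.
That leaves the approval, the budget email, the out-of-office reply, and the vendor quote with no forced order relative to the status update — 4.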